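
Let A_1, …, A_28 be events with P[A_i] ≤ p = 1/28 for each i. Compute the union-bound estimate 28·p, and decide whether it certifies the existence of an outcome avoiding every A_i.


Union bound: P[∪_{i=1}^{28} A_i] ≤ Σ_i P[A_i] ≤ 28·p = 28·(1/28) = 1.
Numerically: 1 ≈ 1.000.
Is 1 < 1? NO.
Since the bound 1 is ≥ 1, the union bound is uninformative here; it does NOT by itself certify existence.

28·p = 1 ≈ 1.000; existence NOT certified by the union bound.


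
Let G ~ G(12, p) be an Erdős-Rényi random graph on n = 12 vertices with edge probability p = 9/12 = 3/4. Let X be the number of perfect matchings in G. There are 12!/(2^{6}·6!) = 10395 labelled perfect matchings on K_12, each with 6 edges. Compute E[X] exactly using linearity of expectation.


K_12 has 12!/(2^{6}·6!) = 10395 labelled perfect matchings.
For each such perfect matching H, let X_H = 1 if all 6 edges of H are present in G. Then P[X_H = 1] = p^{6} = (3/4)^{6} = 729/4096.
Summing the indicators: E[X] = Σ_H E[X_H] = 10395 · p^{6} = 10395 · 729/4096 = 7577955/4096.
Numerically: E[X] ≈ 1850.1.

E[X] = 10395 · (3/4)^{6} = 7577955/4096 ≈ 1850.1.


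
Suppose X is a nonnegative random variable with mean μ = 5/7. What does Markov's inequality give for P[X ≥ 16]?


μ = E[X] = 5/7, a = 16.
Markov: P[X ≥ 16] ≤ μ/a = (5/7)/16 = 5/112.
Numerically: ≈ 0.0446.
(Since a = 16 > μ = 0.7143, the bound 5/112 is < 1 and informative.)

P[X ≥ 16] ≤ 5/112 ≈ 0.0446.


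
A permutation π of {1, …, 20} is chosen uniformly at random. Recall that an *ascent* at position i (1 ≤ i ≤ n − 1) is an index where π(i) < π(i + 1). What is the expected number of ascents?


Write X = Σ X_I over i = 1, …, 19, with X_I the indicator of one ascent.
There are 19 indicators.
For each fixed i, the pair (π(i), π(i+1)) is a uniformly random ordered pair of distinct values from {1, …, 20}; by symmetry P[π(i) < π(i+1)] = 1/2.
By linearity: E[X] = 19 · (1/2) = (20 − 1) · (1/2) = 19/2 ≈ 9.5000.

E[X] = 19/2 = 9.5000.


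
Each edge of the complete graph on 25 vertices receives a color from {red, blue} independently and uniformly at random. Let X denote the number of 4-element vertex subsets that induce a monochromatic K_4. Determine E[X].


Let X = Σ_S X_S over the C(25, 4) = 12650 subsets S of size 4, where X_S = 1 if the K_4 on S is monochromatic.
For a fixed S, the K_4 on S has C(4, 2) = 6 edges. P[all 6 edges red] = (1/2)^6, and likewise for blue, so P[monochromatic] = 2·(1/2)^6 = 2^{1 − 6} = 1/32.
Summing: E[X] = C(25, 4) · 2^{1 − 6} = 12650 · 1/32 = 6325/16.
Numerically: E[X] ≈ 395.3125.

E[X] = C(25,4)·2^(1−C(4,2)) = 6325/16 ≈ 395.3125.


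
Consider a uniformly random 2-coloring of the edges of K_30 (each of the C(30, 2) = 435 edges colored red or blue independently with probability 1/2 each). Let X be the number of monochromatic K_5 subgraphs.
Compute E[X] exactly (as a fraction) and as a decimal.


Let X = Σ_S X_S over the C(30, 5) = 142506 subsets S of size 5, where X_S = 1 if the K_5 on S is monochromatic.
For a fixed S, the K_5 on S has C(5, 2) = 10 edges. P[all 10 edges red] = (1/2)^10, and likewise for blue, so P[monochromatic] = 2·(1/2)^10 = 2^{1 − 10} = 1/512.
Summing: E[X] = C(30, 5) · 2^{1 − 10} = 142506 · 1/512 = 71253/256.
Numerically: E[X] ≈ 278.332.

E[X] = C(30,5)·2^(1−C(5,2)) = 71253/256 ≈ 278.332.


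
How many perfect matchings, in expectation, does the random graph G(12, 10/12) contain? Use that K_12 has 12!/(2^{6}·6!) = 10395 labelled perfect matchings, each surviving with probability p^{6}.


K_12 has 12!/(2^{6}·6!) = 10395 labelled perfect matchings.
For each such perfect matching H, let X_H = 1 if all 6 edges of H are present in G. Then P[X_H = 1] = p^{6} = (5/6)^{6} = 15625/46656.
Summing the indicators: E[X] = Σ_H E[X_H] = 10395 · p^{6} = 10395 · 15625/46656 = 6015625/1728.
Numerically: E[X] ≈ 3481.3.

E[X] = 10395 · (5/6)^{6} = 6015625/1728 ≈ 3481.3.


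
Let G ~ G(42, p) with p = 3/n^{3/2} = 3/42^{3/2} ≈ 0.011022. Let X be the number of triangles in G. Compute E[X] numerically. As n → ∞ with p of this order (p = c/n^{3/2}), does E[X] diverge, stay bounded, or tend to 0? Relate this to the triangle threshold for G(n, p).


Number of potential triangles: C(42, 3) = 11480.
Each occurs with probability p³ ≈ (0.011022)³ ≈ 1.3388809e-06.
By linearity: E[X] = C(42, 3)·p³ ≈ 11480 · 1.3388809e-06 ≈ 0.01537.
Since α = 3/2 > 1, p = c/n^{3/2} = o(1/n) is below the triangle threshold p ~ 1/n. Asymptotically E[X] ~ (c³/6)·n^{3(1−α)} = (3³/6)·n^{-1.5} → 0, so by Markov's inequality G has no triangles w.h.p.

E[X] ≈ 0.01537; in regime p = Θ(1/n^{3/2}) E[X] tends to 0 (below the triangle threshold p ~ 1/n).


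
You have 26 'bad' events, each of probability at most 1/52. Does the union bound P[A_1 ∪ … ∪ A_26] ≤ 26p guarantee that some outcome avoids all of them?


Union bound: P[∪_{i=1}^{26} A_i] ≤ Σ_i P[A_i] ≤ 26·p = 26·(1/52) = 1/2.
Numerically: 1/2 ≈ 0.500000.
Is 1/2 < 1? YES.
Since P[∪ A_i] ≤ 1/2 < 1, the complement has P[∩ A_i^c] ≥ 1 − 1/2 = 1/2 > 0, so some outcome avoids every A_i.

26·p = 1/2 ≈ 0.500000; existence CERTIFIED by the union bound.


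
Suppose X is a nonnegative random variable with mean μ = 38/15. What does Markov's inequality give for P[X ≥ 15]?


μ = E[X] = 38/15, a = 15.
Markov: P[X ≥ 15] ≤ μ/a = (38/15)/15 = 38/225.
Numerically: ≈ 0.1689.
(Since a = 15 > μ = 2.5333, the bound 38/225 is < 1 and informative.)

P[X ≥ 15] ≤ 38/225 ≈ 0.1689.


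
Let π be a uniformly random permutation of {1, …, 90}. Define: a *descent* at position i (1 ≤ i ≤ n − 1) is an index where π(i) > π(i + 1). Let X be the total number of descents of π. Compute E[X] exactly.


Write X = Σ X_I over i = 1, …, 89, with X_I the indicator of one descent.
There are 89 indicators.
For each fixed i, the pair (π(i), π(i+1)) is a uniformly random ordered pair of distinct values from {1, …, 90}; by symmetry P[π(i) > π(i+1)] = 1/2.
By linearity: E[X] = 89 · (1/2) = (90 − 1) · (1/2) = 89/2 ≈ 44.500.

E[X] = 89/2 = 44.500.


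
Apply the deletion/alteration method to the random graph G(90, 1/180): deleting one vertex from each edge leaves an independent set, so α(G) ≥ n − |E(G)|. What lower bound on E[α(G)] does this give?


E[|E(G)|] = C(90, 2)·p = 4005 · (1/180) = 89/4.
E[α(G)] ≥ n − E[|E(G)|] = 90 − 89/4 = 271/4.
Numerically: ≈ 67.7500.
(This is only a lower bound; the true E[α(G)] may be larger.)

E[α(G)] ≥ 271/4 ≈ 67.7500.


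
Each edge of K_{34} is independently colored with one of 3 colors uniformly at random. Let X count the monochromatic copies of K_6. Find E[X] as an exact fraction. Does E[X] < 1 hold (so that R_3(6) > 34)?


E[X] = C(34, 6) · 3^{1 − 15} = 1344904 · 3^{−14} = 1344904/4782969.
As a reduced fraction: E[X] = 1344904/4782969 ≈ 0.2811860.
Is E[X] < 1? YES.
Since E[X] < 1, there exists a 3-coloring of K_{34} with no monochromatic K_6; hence R_3(6) > 34.

E[X] = 1344904/4782969 ≈ 0.2811860; E[X] < 1, so R_3(6) > 34.


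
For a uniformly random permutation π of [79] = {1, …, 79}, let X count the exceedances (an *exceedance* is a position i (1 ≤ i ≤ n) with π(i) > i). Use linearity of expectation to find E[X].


Write X = Σ_{i=1}^{79} X_i, where X_i = 1_{π(i) > i}.
For each fixed i, π(i) is uniform over {1, …, 79} (marginal of a uniform permutation), so P[π(i) > i] = (n − i)/n. Summing: Σ_{i=1}^{79} (n − i)/n = (0 + 1 + … + 78)/79 = 79(79 − 1)/(2·79) = (79 − 1)/2.
Hence E[X] = Σ_{i=1}^{79} (79 − i)/79 = 39 ≈ 39.00000.

E[X] = 39 = 39.00000.


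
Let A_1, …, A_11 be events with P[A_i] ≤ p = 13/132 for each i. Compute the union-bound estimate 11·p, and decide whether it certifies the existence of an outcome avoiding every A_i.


Union bound: P[∪_{i=1}^{11} A_i] ≤ Σ_i P[A_i] ≤ 11·p = 11·(13/132) = 13/12.
Numerically: 13/12 ≈ 1.08333.
Is 13/12 < 1? NO.
Since the bound 13/12 is ≥ 1, the union bound is uninformative here; it does NOT by itself certify existence.

11·p = 13/12 ≈ 1.08333; existence NOT certified by the union bound.


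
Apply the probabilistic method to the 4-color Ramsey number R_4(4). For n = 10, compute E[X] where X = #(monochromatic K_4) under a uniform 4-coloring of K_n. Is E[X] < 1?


E[X] = C(10, 4) · 4^{1 − 6} = 210 · 4^{−5} = 210/1024.
As a reduced fraction: E[X] = 105/512 ≈ 0.2050781.
Is E[X] < 1? YES.
Since E[X] < 1, there exists a 4-coloring of K_{10} with no monochromatic K_4; hence R_4(4) > 10.

E[X] = 105/512 ≈ 0.2050781; E[X] < 1, so R_4(4) > 10.


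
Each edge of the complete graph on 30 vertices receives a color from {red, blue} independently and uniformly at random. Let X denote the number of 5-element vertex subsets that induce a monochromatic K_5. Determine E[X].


Let X = Σ_S X_S over the C(30, 5) = 142506 subsets S of size 5, where X_S = 1 if the K_5 on S is monochromatic.
For a fixed S, the K_5 on S has C(5, 2) = 10 edges. P[all 10 edges red] = (1/2)^10, and likewise for blue, so P[monochromatic] = 2·(1/2)^10 = 2^{1 − 10} = 1/512.
By linearity: E[X] = C(30, 5) · 2^{1 − 10} = 142506 · 1/512 = 71253/256.
Numerically: E[X] ≈ 278.332.

E[X] = C(30,5)·2^(1−C(5,2)) = 71253/256 ≈ 278.332.


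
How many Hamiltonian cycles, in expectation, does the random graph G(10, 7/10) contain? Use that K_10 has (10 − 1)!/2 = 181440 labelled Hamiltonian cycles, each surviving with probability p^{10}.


K_10 has (10 − 1)!/2 = 181440 labelled Hamiltonian cycles.
For each such Hamiltonian cycle H, let X_H = 1 if all 10 edges of H are present in G. Then P[X_H = 1] = p^{10} = (7/10)^{10} = 282475249/10000000000.
Summing the indicators: E[X] = Σ_H E[X_H] = 181440 · p^{10} = 181440 · 282475249/10000000000 = 160163466183/31250000.
Numerically: E[X] ≈ 5.13e+03.

E[X] = 181440 · (7/10)^{10} = 160163466183/31250000 ≈ 5.13e+03.


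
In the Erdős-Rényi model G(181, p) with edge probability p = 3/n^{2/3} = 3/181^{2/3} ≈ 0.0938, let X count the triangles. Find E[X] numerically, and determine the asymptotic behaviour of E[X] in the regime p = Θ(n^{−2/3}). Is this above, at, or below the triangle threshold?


Number of potential triangles: C(181, 3) = 971970.
Each occurs with probability p³ ≈ (0.0938)³ ≈ 8.24151e-04.
By linearity: E[X] = C(181, 3)·p³ ≈ 971970 · 8.24151e-04 ≈ 801.050.
Since α = 2/3 < 1, p = c/n^{2/3} ≫ 1/n is above the triangle threshold p ~ 1/n. Asymptotically E[X] ~ (c³/6)·n^{3(1−α)} = (3³/6)·n^{1} → ∞; triangles are abundant w.h.p.

E[X] ≈ 801.050; in regime p = Θ(1/n^{2/3}) E[X] diverges (above the triangle threshold p ~ 1/n).


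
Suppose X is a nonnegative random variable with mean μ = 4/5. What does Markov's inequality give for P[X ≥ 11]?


μ = E[X] = 4/5, a = 11.
Markov: P[X ≥ 11] ≤ μ/a = (4/5)/11 = 4/55.
Numerically: ≈ 0.0727.
(Since a = 11 > μ = 0.8000, the bound 4/55 is < 1 and informative.)

P[X ≥ 11] ≤ 4/55 ≈ 0.0727.


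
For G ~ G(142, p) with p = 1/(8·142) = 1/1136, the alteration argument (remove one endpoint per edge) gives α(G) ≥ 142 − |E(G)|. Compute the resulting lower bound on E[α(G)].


E[|E(G)|] = C(142, 2)·p = 10011 · (1/1136) = 141/16.
E[α(G)] ≥ n − E[|E(G)|] = 142 − 141/16 = 2131/16.
Numerically: ≈ 133.1875.
(This is only a lower bound; the true E[α(G)] may be larger.)

E[α(G)] ≥ 2131/16 ≈ 133.1875.


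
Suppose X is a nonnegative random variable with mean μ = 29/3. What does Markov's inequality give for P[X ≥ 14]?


μ = E[X] = 29/3, a = 14.
Markov: P[X ≥ 14] ≤ μ/a = (29/3)/14 = 29/42.
Numerically: ≈ 0.6905.
(Since a = 14 > μ = 9.6667, the bound 29/42 is < 1 and informative.)

P[X ≥ 14] ≤ 29/42 ≈ 0.6905.


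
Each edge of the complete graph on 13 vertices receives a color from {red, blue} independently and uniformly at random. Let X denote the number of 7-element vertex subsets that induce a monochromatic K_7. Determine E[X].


Let X = Σ_S X_S over the C(13, 7) = 1716 subsets S of size 7, where X_S = 1 if the K_7 on S is monochromatic.
For a fixed S, the K_7 on S has C(7, 2) = 21 edges. P[all 21 edges red] = (1/2)^21, and likewise for blue, so P[monochromatic] = 2·(1/2)^21 = 2^{1 − 21} = 1/1048576.
By linearity: E[X] = C(13, 7) · 2^{1 − 21} = 1716 · 1/1048576 = 429/262144.
Numerically: E[X] ≈ 0.002.

E[X] = C(13,7)·2^(1−C(7,2)) = 429/262144 ≈ 0.002.


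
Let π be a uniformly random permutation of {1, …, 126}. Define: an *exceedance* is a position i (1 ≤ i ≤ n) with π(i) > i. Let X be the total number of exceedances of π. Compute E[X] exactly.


Write X = Σ_{i=1}^{126} X_i, where X_i = 1_{π(i) > i}.
For each fixed i, π(i) is uniform over {1, …, 126} (marginal of a uniform permutation), so P[π(i) > i] = (n − i)/n. Summing: Σ_{i=1}^{126} (n − i)/n = (0 + 1 + … + 125)/126 = 126(126 − 1)/(2·126) = (126 − 1)/2.
Hence E[X] = Σ_{i=1}^{126} (126 − i)/126 = 125/2 ≈ 62.5000.

E[X] = 125/2 = 62.5000.


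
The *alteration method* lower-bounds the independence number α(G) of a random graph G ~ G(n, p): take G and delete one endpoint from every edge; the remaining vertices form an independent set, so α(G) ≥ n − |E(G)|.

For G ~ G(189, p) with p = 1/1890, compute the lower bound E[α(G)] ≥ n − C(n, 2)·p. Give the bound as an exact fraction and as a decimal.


E[|E(G)|] = C(189, 2)·p = 17766 · (1/1890) = 47/5.
E[α(G)] ≥ n − E[|E(G)|] = 189 − 47/5 = 898/5.
Numerically: ≈ 179.6000.
(This is only a lower bound; the true E[α(G)] may be larger.)

E[α(G)] ≥ 898/5 ≈ 179.6000.


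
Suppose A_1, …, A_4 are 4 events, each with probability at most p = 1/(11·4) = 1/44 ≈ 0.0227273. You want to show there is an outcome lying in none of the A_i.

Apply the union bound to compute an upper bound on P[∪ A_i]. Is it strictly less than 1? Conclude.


Union bound: P[∪_{i=1}^{4} A_i] ≤ Σ_i P[A_i] ≤ 4·p = 4·(1/44) = 1/11.
Numerically: 1/11 ≈ 0.0909091.
Is 1/11 < 1? YES.
Since P[∪ A_i] ≤ 1/11 < 1, the complement has P[∩ A_i^c] ≥ 1 − 1/11 = 10/11 > 0, so some outcome avoids every A_i.

4·p = 1/11 ≈ 0.0909091; existence CERTIFIED by the union bound.


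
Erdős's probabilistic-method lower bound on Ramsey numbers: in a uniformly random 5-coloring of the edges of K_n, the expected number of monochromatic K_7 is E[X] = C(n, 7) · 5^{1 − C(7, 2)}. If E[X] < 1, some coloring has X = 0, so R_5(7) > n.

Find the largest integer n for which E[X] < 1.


We need C(n, 7) · 5^{1 − 21} < 1, i.e. C(n, 7) < 5^{21 − 1} = 95367431640625.
Check values of n near the boundary:
  n = 333: C(333, 7) = 84549532139028; 84549532139028 < 95367431640625? YES
  n = 334: C(334, 7) = 86359460961576; 86359460961576 < 95367431640625? YES
  n = 335: C(335, 7) = 88202498238195; 88202498238195 < 95367431640625? YES
  n = 336: C(336, 7) = 90079147136880; 90079147136880 < 95367431640625? YES
  n = 337: C(337, 7) = 91989916924632; 91989916924632 < 95367431640625? YES
  n = 338: C(338, 7) = 93935323022736; 93935323022736 < 95367431640625? YES
  n = 339: C(339, 7) = 95915887062372; 95915887062372 < 95367431640625? NO
  n = 340: C(340, 7) = 97932136940560; 97932136940560 < 95367431640625? NO
  n = 341: C(341, 7) = 99984606876440; 99984606876440 < 95367431640625? NO
The largest n with C(n, 7) < 95367431640625 is n = 338 (where E[X] = 93935323022736/95367431640625 ≈ 0.98498). Hence R_5(7) > 338, i.e. R_5(7) ≥ 339.

Largest n = 338; hence R_5(7) > 338.


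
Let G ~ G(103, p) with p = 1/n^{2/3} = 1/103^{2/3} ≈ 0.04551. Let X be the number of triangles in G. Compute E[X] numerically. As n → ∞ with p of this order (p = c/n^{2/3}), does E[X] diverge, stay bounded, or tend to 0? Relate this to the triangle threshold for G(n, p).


Number of potential triangles: C(103, 3) = 176851.
Each occurs with probability p³ ≈ (0.04551)³ ≈ 9.425959e-05.
By linearity: E[X] = C(103, 3)·p³ ≈ 176851 · 9.425959e-05 ≈ 16.6699.
Since α = 2/3 < 1, p = c/n^{2/3} ≫ 1/n is above the triangle threshold p ~ 1/n. Asymptotically E[X] ~ (c³/6)·n^{3(1−α)} = (1³/6)·n^{1} → ∞; triangles are abundant w.h.p.

E[X] ≈ 16.6699; in regime p = Θ(1/n^{2/3}) E[X] diverges (above the triangle threshold p ~ 1/n).


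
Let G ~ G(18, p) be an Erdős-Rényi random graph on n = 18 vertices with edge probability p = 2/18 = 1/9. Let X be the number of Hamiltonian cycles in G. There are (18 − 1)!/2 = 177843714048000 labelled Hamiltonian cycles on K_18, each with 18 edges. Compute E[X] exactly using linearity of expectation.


K_18 has (18 − 1)!/2 = 177843714048000 labelled Hamiltonian cycles.
For each such Hamiltonian cycle H, let X_H = 1 if all 18 edges of H are present in G. Then P[X_H = 1] = p^{18} = (1/9)^{18} = 1/150094635296999121.
Summing the indicators: E[X] = Σ_H E[X_H] = 177843714048000 · p^{18} = 177843714048000 · 1/150094635296999121 = 243955712000/205891132094649.
Numerically: E[X] ≈ 0.00118.

E[X] = 177843714048000 · (1/9)^{18} = 243955712000/205891132094649 ≈ 0.00118.


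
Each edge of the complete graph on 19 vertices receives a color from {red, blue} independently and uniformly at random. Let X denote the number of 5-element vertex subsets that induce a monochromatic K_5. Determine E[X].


Let X = Σ_S X_S over the C(19, 5) = 11628 subsets S of size 5, where X_S = 1 if the K_5 on S is monochromatic.
For a fixed S, the K_5 on S has C(5, 2) = 10 edges. P[all 10 edges red] = (1/2)^10, and likewise for blue, so P[monochromatic] = 2·(1/2)^10 = 2^{1 − 10} = 1/512.
Summing: E[X] = C(19, 5) · 2^{1 − 10} = 11628 · 1/512 = 2907/128.
Numerically: E[X] ≈ 22.710938.

E[X] = C(19,5)·2^(1−C(5,2)) = 2907/128 ≈ 22.710938.


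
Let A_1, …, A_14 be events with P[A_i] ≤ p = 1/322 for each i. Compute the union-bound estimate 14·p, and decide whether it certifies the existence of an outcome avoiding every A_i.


Union bound: P[∪_{i=1}^{14} A_i] ≤ Σ_i P[A_i] ≤ 14·p = 14·(1/322) = 1/23.
Numerically: 1/23 ≈ 0.0434783.
Is 1/23 < 1? YES.
Since P[∪ A_i] ≤ 1/23 < 1, the complement has P[∩ A_i^c] ≥ 1 − 1/23 = 22/23 > 0, so some outcome avoids every A_i.

14·p = 1/23 ≈ 0.0434783; existence CERTIFIED by the union bound.


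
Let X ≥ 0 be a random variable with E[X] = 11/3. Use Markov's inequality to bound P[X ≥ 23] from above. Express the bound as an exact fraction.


μ = E[X] = 11/3, a = 23.
Markov: P[X ≥ 23] ≤ μ/a = (11/3)/23 = 11/69.
Numerically: ≈ 0.159420.
(Since a = 23 > μ = 3.666667, the bound 11/69 is < 1 and informative.)

P[X ≥ 23] ≤ 11/69 ≈ 0.159420.


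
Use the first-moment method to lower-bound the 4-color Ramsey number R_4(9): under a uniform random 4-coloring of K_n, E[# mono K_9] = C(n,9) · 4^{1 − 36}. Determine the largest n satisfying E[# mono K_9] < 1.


We need C(n, 9) · 4^{1 − 36} < 1, i.e. C(n, 9) < 4^{36 − 1} = 1180591620717411303424.
Check values of n near the boundary:
  n = 909: C(909, 9) = 1122169012923711463931; 1122169012923711463931 < 1180591620717411303424? YES
  n = 910: C(910, 9) = 1133378248346922788210; 1133378248346922788210 < 1180591620717411303424? YES
  n = 911: C(911, 9) = 1144686900492291197405; 1144686900492291197405 < 1180591620717411303424? YES
  n = 912: C(912, 9) = 1156095740032081475120; 1156095740032081475120 < 1180591620717411303424? YES
  n = 913: C(913, 9) = 1167605542753639808390; 1167605542753639808390 < 1180591620717411303424? YES
  n = 914: C(914, 9) = 1179217089587653905932; 1179217089587653905932 < 1180591620717411303424? YES
  n = 915: C(915, 9) = 1190931166636537885130; 1190931166636537885130 < 1180591620717411303424? NO
The largest n with C(n, 9) < 1180591620717411303424 is n = 914 (where E[X] = 294804272396913476483/295147905179352825856 ≈ 0.9988). Hence R_4(9) > 914, i.e. R_4(9) ≥ 915.

Largest n = 914; hence R_4(9) > 914.


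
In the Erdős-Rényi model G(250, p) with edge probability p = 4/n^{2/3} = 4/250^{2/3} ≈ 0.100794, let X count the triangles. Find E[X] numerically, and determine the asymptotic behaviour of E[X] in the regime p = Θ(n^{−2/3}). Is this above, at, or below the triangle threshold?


Number of potential triangles: C(250, 3) = 2573000.
Each occurs with probability p³ ≈ (0.100794)³ ≈ 1.02400000e-03.
By linearity: E[X] = C(250, 3)·p³ ≈ 2573000 · 1.02400000e-03 ≈ 2634.752000.
Since α = 2/3 < 1, p = c/n^{2/3} ≫ 1/n is above the triangle threshold p ~ 1/n. Asymptotically E[X] ~ (c³/6)·n^{3(1−α)} = (4³/6)·n^{1} → ∞; triangles are abundant w.h.p.

E[X] ≈ 2634.752000; in regime p = Θ(1/n^{2/3}) E[X] diverges (above the triangle threshold p ~ 1/n).


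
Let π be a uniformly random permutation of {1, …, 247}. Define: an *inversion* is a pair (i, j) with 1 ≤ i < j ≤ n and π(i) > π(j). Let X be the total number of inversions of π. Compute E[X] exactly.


Write X = Σ X_I over the C(247, 2) = 30381 pairs i < j, with X_I the indicator of one inversion.
There are 30381 indicators.
For each fixed pair i < j, the values π(i) and π(j) are two distinct elements of {1, …, 247} in uniformly random order; by symmetry P[π(i) > π(j)] = 1/2.
By linearity: E[X] = 30381 · (1/2) = C(247, 2) · (1/2) = 30381/2 = 30381/2 ≈ 15190.50000.

E[X] = 30381/2 = 15190.50000.


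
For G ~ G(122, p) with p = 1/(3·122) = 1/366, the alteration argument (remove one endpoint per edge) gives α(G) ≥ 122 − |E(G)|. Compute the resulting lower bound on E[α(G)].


E[|E(G)|] = C(122, 2)·p = 7381 · (1/366) = 121/6.
E[α(G)] ≥ n − E[|E(G)|] = 122 − 121/6 = 611/6.
Numerically: ≈ 101.833.
(This is only a lower bound; the true E[α(G)] may be larger.)

E[α(G)] ≥ 611/6 ≈ 101.833.


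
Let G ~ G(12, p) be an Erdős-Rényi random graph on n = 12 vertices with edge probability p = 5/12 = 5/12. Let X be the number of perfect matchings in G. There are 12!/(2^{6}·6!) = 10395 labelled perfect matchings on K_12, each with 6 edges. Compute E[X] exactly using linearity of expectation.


K_12 has 12!/(2^{6}·6!) = 10395 labelled perfect matchings.
For each such perfect matching H, let X_H = 1 if all 6 edges of H are present in G. Then P[X_H = 1] = p^{6} = (5/12)^{6} = 15625/2985984.
By linearity: E[X] = Σ_H E[X_H] = 10395 · p^{6} = 10395 · 15625/2985984 = 6015625/110592.
Numerically: E[X] ≈ 54.3948.

E[X] = 10395 · (5/12)^{6} = 6015625/110592 ≈ 54.3948.


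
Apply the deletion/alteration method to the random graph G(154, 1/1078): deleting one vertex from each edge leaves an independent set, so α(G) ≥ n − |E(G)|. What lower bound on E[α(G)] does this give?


E[|E(G)|] = C(154, 2)·p = 11781 · (1/1078) = 153/14.
E[α(G)] ≥ n − E[|E(G)|] = 154 − 153/14 = 2003/14.
Numerically: ≈ 143.071.
(This is only a lower bound; the true E[α(G)] may be larger.)

E[α(G)] ≥ 2003/14 ≈ 143.071.


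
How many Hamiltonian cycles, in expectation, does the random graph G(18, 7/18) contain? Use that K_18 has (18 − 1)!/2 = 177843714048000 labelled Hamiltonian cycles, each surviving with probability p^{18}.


K_18 has (18 − 1)!/2 = 177843714048000 labelled Hamiltonian cycles.
For each such Hamiltonian cycle H, let X_H = 1 if all 18 edges of H are present in G. Then P[X_H = 1] = p^{18} = (7/18)^{18} = 1628413597910449/39346408075296537575424.
By linearity: E[X] = Σ_H E[X_H] = 177843714048000 · p^{18} = 177843714048000 · 1628413597910449/39346408075296537575424 = 24246874921186846803875/3294258113514384.
Numerically: E[X] ≈ 7.3603e+06.

E[X] = 177843714048000 · (7/18)^{18} = 24246874921186846803875/3294258113514384 ≈ 7.3603e+06.


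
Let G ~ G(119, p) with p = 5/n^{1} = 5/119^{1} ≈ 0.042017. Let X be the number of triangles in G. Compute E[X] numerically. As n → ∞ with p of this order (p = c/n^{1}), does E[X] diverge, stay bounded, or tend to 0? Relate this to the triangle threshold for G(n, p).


Number of potential triangles: C(119, 3) = 273819.
Each occurs with probability p³ ≈ (0.042017)³ ≈ 7.4176977e-05.
By linearity: E[X] = C(119, 3)·p³ ≈ 273819 · 7.4176977e-05 ≈ 20.31107.
Here α = 1, so p = 5/n is exactly at the triangle threshold p ~ 1/n. Asymptotically E[X] → c³/6 = 5³/6 = 125/6 ≈ 20.83333, a bounded constant. In this regime the triangle count is asymptotically Poisson(c³/6).

E[X] ≈ 20.31107; in regime p = Θ(1/n^{1}) E[X] stays bounded (at the triangle threshold p ~ 1/n).


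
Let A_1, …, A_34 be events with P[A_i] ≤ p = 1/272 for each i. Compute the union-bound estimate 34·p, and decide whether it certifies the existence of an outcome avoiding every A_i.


Union bound: P[∪_{i=1}^{34} A_i] ≤ Σ_i P[A_i] ≤ 34·p = 34·(1/272) = 1/8.
Numerically: 1/8 ≈ 0.1250000.
Is 1/8 < 1? YES.
Since P[∪ A_i] ≤ 1/8 < 1, the complement has P[∩ A_i^c] ≥ 1 − 1/8 = 7/8 > 0, so some outcome avoids every A_i.

34·p = 1/8 ≈ 0.1250000; existence CERTIFIED by the union bound.


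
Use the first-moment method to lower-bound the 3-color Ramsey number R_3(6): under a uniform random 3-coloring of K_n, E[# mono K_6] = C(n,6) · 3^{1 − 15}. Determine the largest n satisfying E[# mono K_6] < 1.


We need C(n, 6) · 3^{1 − 15} < 1, i.e. C(n, 6) < 3^{15 − 1} = 4782969.
Check values of n near the boundary:
  n = 36: C(36, 6) = 1947792; 1947792 < 4782969? YES
  n = 37: C(37, 6) = 2324784; 2324784 < 4782969? YES
  n = 38: C(38, 6) = 2760681; 2760681 < 4782969? YES
  n = 39: C(39, 6) = 3262623; 3262623 < 4782969? YES
  n = 40: C(40, 6) = 3838380; 3838380 < 4782969? YES
  n = 41: C(41, 6) = 4496388; 4496388 < 4782969? YES
  n = 42: C(42, 6) = 5245786; 5245786 < 4782969? NO
  n = 43: C(43, 6) = 6096454; 6096454 < 4782969? NO
The largest n with C(n, 6) < 4782969 is n = 41 (where E[X] = 1498796/1594323 ≈ 0.9401). Hence R_3(6) > 41, i.e. R_3(6) ≥ 42.

Largest n = 41; hence R_3(6) > 41.


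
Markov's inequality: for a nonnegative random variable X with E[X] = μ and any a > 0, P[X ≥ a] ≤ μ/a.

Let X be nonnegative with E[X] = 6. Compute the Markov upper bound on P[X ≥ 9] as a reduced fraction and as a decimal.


μ = E[X] = 6, a = 9.
Markov: P[X ≥ 9] ≤ μ/a = (6)/9 = 2/3.
Numerically: ≈ 0.6667.
(Since a = 9 > μ = 6.0000, the bound 2/3 is < 1 and informative.)

P[X ≥ 9] ≤ 2/3 ≈ 0.6667.


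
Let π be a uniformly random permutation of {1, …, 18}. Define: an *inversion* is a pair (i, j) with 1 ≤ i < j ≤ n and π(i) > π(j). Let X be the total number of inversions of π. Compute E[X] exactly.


Write X = Σ X_I over the C(18, 2) = 153 pairs i < j, with X_I the indicator of one inversion.
There are 153 indicators.
For each fixed pair i < j, the values π(i) and π(j) are two distinct elements of {1, …, 18} in uniformly random order; by symmetry P[π(i) > π(j)] = 1/2.
By linearity: E[X] = 153 · (1/2) = C(18, 2) · (1/2) = 153/2 = 153/2 ≈ 76.500.

E[X] = 153/2 = 76.500.


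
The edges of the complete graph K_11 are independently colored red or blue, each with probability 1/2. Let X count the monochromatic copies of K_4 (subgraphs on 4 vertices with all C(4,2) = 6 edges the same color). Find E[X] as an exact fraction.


Let X = Σ_S X_S over the C(11, 4) = 330 subsets S of size 4, where X_S = 1 if the K_4 on S is monochromatic.
For a fixed S, the K_4 on S has C(4, 2) = 6 edges. P[all 6 edges red] = (1/2)^6, and likewise for blue, so P[monochromatic] = 2·(1/2)^6 = 2^{1 − 6} = 1/32.
Summing: E[X] = C(11, 4) · 2^{1 − 6} = 330 · 1/32 = 165/16.
Numerically: E[X] ≈ 10.3125.

E[X] = C(11,4)·2^(1−C(4,2)) = 165/16 ≈ 10.3125.


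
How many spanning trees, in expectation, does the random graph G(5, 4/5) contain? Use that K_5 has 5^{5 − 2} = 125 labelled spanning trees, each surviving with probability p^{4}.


K_5 has 5^{5 − 2} = 125 labelled spanning trees.
For each such spanning tree H, let X_H = 1 if all 4 edges of H are present in G. Then P[X_H = 1] = p^{4} = (4/5)^{4} = 256/625.
By linearity: E[X] = Σ_H E[X_H] = 125 · p^{4} = 125 · 256/625 = 256/5.
Numerically: E[X] ≈ 51.2.

E[X] = 125 · (4/5)^{4} = 256/5 ≈ 51.2.


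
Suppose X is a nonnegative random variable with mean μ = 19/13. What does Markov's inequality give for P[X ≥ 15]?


μ = E[X] = 19/13, a = 15.
Markov: P[X ≥ 15] ≤ μ/a = (19/13)/15 = 19/195.
Numerically: ≈ 0.09744.
(Since a = 15 > μ = 1.46154, the bound 19/195 is < 1 and informative.)

P[X ≥ 15] ≤ 19/195 ≈ 0.09744.


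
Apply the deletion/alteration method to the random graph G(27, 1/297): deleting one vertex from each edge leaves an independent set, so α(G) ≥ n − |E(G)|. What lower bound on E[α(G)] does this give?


E[|E(G)|] = C(27, 2)·p = 351 · (1/297) = 13/11.
E[α(G)] ≥ n − E[|E(G)|] = 27 − 13/11 = 284/11.
Numerically: ≈ 25.818.
(This is only a lower bound; the true E[α(G)] may be larger.)

E[α(G)] ≥ 284/11 ≈ 25.818.


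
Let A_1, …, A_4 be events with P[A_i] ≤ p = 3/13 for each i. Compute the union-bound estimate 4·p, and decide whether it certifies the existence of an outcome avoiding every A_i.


Union bound: P[∪_{i=1}^{4} A_i] ≤ Σ_i P[A_i] ≤ 4·p = 4·(3/13) = 12/13.
Numerically: 12/13 ≈ 0.923.
Is 12/13 < 1? YES.
Since P[∪ A_i] ≤ 12/13 < 1, the complement has P[∩ A_i^c] ≥ 1 − 12/13 = 1/13 > 0, so some outcome avoids every A_i.

4·p = 12/13 ≈ 0.923; existence CERTIFIED by the union bound.


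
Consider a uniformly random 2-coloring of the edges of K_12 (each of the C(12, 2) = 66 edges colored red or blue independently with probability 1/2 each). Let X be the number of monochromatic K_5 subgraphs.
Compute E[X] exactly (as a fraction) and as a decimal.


Let X = Σ_S X_S over the C(12, 5) = 792 subsets S of size 5, where X_S = 1 if the K_5 on S is monochromatic.
For a fixed S, the K_5 on S has C(5, 2) = 10 edges. P[all 10 edges red] = (1/2)^10, and likewise for blue, so P[monochromatic] = 2·(1/2)^10 = 2^{1 − 10} = 1/512.
Summing: E[X] = C(12, 5) · 2^{1 − 10} = 792 · 1/512 = 99/64.
Numerically: E[X] ≈ 1.54688.

E[X] = C(12,5)·2^(1−C(5,2)) = 99/64 ≈ 1.54688.


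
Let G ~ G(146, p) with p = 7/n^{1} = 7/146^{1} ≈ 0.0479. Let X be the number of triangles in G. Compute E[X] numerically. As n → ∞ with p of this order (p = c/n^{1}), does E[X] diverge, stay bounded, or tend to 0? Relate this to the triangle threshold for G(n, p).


Number of potential triangles: C(146, 3) = 508080.
Each occurs with probability p³ ≈ (0.0479)³ ≈ 1.10214e-04.
By linearity: E[X] = C(146, 3)·p³ ≈ 508080 · 1.10214e-04 ≈ 55.997.
Here α = 1, so p = 7/n is exactly at the triangle threshold p ~ 1/n. Asymptotically E[X] → c³/6 = 7³/6 = 343/6 ≈ 57.167, a bounded constant. In this regime the triangle count is asymptotically Poisson(c³/6).

E[X] ≈ 55.997; in regime p = Θ(1/n^{1}) E[X] stays bounded (at the triangle threshold p ~ 1/n).


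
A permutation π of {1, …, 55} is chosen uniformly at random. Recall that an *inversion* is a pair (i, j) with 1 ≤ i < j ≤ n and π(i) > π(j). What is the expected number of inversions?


Write X = Σ X_I over the C(55, 2) = 1485 pairs i < j, with X_I the indicator of one inversion.
There are 1485 indicators.
For each fixed pair i < j, the values π(i) and π(j) are two distinct elements of {1, …, 55} in uniformly random order; by symmetry P[π(i) > π(j)] = 1/2.
By linearity: E[X] = 1485 · (1/2) = C(55, 2) · (1/2) = 1485/2 = 1485/2 ≈ 742.500.

E[X] = 1485/2 = 742.500.


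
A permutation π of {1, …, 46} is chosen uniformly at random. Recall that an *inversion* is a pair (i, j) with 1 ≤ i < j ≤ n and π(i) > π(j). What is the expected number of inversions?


Write X = Σ X_I over the C(46, 2) = 1035 pairs i < j, with X_I the indicator of one inversion.
There are 1035 indicators.
For each fixed pair i < j, the values π(i) and π(j) are two distinct elements of {1, …, 46} in uniformly random order; by symmetry P[π(i) > π(j)] = 1/2.
By linearity: E[X] = 1035 · (1/2) = C(46, 2) · (1/2) = 1035/2 = 1035/2 ≈ 517.500.

E[X] = 1035/2 = 517.500.


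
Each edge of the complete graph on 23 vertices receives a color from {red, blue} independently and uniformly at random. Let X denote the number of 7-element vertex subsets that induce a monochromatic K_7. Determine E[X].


Let X = Σ_S X_S over the C(23, 7) = 245157 subsets S of size 7, where X_S = 1 if the K_7 on S is monochromatic.
For a fixed S, the K_7 on S has C(7, 2) = 21 edges. P[all 21 edges red] = (1/2)^21, and likewise for blue, so P[monochromatic] = 2·(1/2)^21 = 2^{1 − 21} = 1/1048576.
By linearity of expectation: E[X] = C(23, 7) · 2^{1 − 21} = 245157 · 1/1048576 = 245157/1048576.
Numerically: E[X] ≈ 0.233800.

E[X] = C(23,7)·2^(1−C(7,2)) = 245157/1048576 ≈ 0.233800.


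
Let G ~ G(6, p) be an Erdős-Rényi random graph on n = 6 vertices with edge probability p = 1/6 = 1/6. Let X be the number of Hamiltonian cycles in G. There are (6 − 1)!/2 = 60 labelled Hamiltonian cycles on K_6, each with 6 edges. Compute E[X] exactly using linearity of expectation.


K_6 has (6 − 1)!/2 = 60 labelled Hamiltonian cycles.
For each such Hamiltonian cycle H, let X_H = 1 if all 6 edges of H are present in G. Then P[X_H = 1] = p^{6} = (1/6)^{6} = 1/46656.
By linearity: E[X] = Σ_H E[X_H] = 60 · p^{6} = 60 · 1/46656 = 5/3888.
Numerically: E[X] ≈ 0.001286.

E[X] = 60 · (1/6)^{6} = 5/3888 ≈ 0.001286.


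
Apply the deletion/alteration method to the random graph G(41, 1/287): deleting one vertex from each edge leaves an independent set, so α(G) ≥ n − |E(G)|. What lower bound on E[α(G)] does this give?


E[|E(G)|] = C(41, 2)·p = 820 · (1/287) = 20/7.
E[α(G)] ≥ n − E[|E(G)|] = 41 − 20/7 = 267/7.
Numerically: ≈ 38.142857.
(This is only a lower bound; the true E[α(G)] may be larger.)

E[α(G)] ≥ 267/7 ≈ 38.142857.


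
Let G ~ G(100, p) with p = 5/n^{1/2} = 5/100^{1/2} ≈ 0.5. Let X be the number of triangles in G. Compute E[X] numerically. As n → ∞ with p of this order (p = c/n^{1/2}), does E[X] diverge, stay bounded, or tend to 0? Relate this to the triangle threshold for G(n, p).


Number of potential triangles: C(100, 3) = 161700.
Each occurs with probability p³ ≈ (0.5)³ ≈ 1.250000e-01.
By linearity: E[X] = C(100, 3)·p³ ≈ 161700 · 1.250000e-01 ≈ 20212.5000.
Since α = 1/2 < 1, p = c/n^{1/2} ≫ 1/n is above the triangle threshold p ~ 1/n. Asymptotically E[X] ~ (c³/6)·n^{3(1−α)} = (5³/6)·n^{1.5} → ∞; triangles are abundant w.h.p.

E[X] ≈ 20212.5000; in regime p = Θ(1/n^{1/2}) E[X] diverges (above the triangle threshold p ~ 1/n).


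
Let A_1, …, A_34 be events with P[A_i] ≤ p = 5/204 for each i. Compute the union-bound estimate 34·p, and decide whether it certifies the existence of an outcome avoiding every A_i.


Union bound: P[∪_{i=1}^{34} A_i] ≤ Σ_i P[A_i] ≤ 34·p = 34·(5/204) = 5/6.
Numerically: 5/6 ≈ 0.833333.
Is 5/6 < 1? YES.
Since P[∪ A_i] ≤ 5/6 < 1, the complement has P[∩ A_i^c] ≥ 1 − 5/6 = 1/6 > 0, so some outcome avoids every A_i.

34·p = 5/6 ≈ 0.833333; existence CERTIFIED by the union bound.


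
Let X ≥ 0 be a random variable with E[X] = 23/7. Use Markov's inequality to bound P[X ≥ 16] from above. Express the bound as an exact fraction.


μ = E[X] = 23/7, a = 16.
Markov: P[X ≥ 16] ≤ μ/a = (23/7)/16 = 23/112.
Numerically: ≈ 0.205.
(Since a = 16 > μ = 3.286, the bound 23/112 is < 1 and informative.)

P[X ≥ 16] ≤ 23/112 ≈ 0.205.


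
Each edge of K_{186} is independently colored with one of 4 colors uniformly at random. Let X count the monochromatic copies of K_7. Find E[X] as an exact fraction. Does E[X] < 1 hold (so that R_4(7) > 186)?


E[X] = C(186, 7) · 4^{1 − 21} = 1363155866280 · 4^{−20} = 1363155866280/1099511627776.
As a reduced fraction: E[X] = 170394483285/137438953472 ≈ 1.2398.
Is E[X] < 1? NO.
Since E[X] ≥ 1, the first-moment bound is inconclusive at n = 186; it does NOT by itself certify R_4(7) > 186.

E[X] = 170394483285/137438953472 ≈ 1.2398; E[X] ≥ 1; first-moment method inconclusive here.


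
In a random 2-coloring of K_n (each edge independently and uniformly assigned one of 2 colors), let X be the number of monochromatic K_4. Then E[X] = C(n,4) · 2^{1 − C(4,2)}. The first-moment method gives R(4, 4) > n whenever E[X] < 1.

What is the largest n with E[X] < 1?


We need C(n, 4) · 2^{1 − 6} < 1, i.e. C(n, 4) < 2^{6 − 1} = 32.
Check values of n near the boundary:
  n = 4: C(4, 4) = 1; 1 < 32? YES
  n = 5: C(5, 4) = 5; 5 < 32? YES
  n = 6: C(6, 4) = 15; 15 < 32? YES
  n = 7: C(7, 4) = 35; 35 < 32? NO
The largest n with C(n, 4) < 32 is n = 6 (where E[X] = 15/32 ≈ 0.46875). Hence R(4, 4) > 6, i.e. R(4, 4) ≥ 7.

Largest n = 6; hence R(4, 4) > 6.


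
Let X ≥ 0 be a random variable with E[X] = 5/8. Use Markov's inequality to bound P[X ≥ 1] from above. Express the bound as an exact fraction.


μ = E[X] = 5/8, a = 1.
Markov: P[X ≥ 1] ≤ μ/a = (5/8)/1 = 5/8.
Numerically: ≈ 0.6250.
(Since a = 1 > μ = 0.6250, the bound 5/8 is < 1 and informative.)

P[X ≥ 1] ≤ 5/8 ≈ 0.6250.


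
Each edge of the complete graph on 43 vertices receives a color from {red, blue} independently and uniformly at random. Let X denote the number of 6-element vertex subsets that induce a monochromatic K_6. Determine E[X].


Let X = Σ_S X_S over the C(43, 6) = 6096454 subsets S of size 6, where X_S = 1 if the K_6 on S is monochromatic.
For a fixed S, the K_6 on S has C(6, 2) = 15 edges. P[all 15 edges red] = (1/2)^15, and likewise for blue, so P[monochromatic] = 2·(1/2)^15 = 2^{1 − 15} = 1/16384.
By linearity: E[X] = C(43, 6) · 2^{1 − 15} = 6096454 · 1/16384 = 3048227/8192.
Numerically: E[X] ≈ 372.098022.

E[X] = C(43,6)·2^(1−C(6,2)) = 3048227/8192 ≈ 372.098022.


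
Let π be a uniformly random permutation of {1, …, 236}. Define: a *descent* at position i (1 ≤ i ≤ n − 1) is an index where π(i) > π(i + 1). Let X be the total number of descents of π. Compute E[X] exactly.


Write X = Σ X_I over i = 1, …, 235, with X_I the indicator of one descent.
There are 235 indicators.
For each fixed i, the pair (π(i), π(i+1)) is a uniformly random ordered pair of distinct values from {1, …, 236}; by symmetry P[π(i) > π(i+1)] = 1/2.
By linearity: E[X] = 235 · (1/2) = (236 − 1) · (1/2) = 235/2 ≈ 117.500000.

E[X] = 235/2 = 117.500000.


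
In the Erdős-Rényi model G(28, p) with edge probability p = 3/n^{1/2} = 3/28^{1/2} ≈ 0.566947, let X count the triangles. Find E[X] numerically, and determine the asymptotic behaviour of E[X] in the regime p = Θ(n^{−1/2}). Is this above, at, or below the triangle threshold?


Number of potential triangles: C(28, 3) = 3276.
Each occurs with probability p³ ≈ (0.566947)³ ≈ 1.82232871e-01.
By linearity: E[X] = C(28, 3)·p³ ≈ 3276 · 1.82232871e-01 ≈ 596.994885.
Since α = 1/2 < 1, p = c/n^{1/2} ≫ 1/n is above the triangle threshold p ~ 1/n. Asymptotically E[X] ~ (c³/6)·n^{3(1−α)} = (3³/6)·n^{1.5} → ∞; triangles are abundant w.h.p.

E[X] ≈ 596.994885; in regime p = Θ(1/n^{1/2}) E[X] diverges (above the triangle threshold p ~ 1/n).


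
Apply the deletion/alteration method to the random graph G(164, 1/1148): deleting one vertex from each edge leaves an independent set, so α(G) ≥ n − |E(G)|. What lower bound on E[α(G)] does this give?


E[|E(G)|] = C(164, 2)·p = 13366 · (1/1148) = 163/14.
E[α(G)] ≥ n − E[|E(G)|] = 164 − 163/14 = 2133/14.
Numerically: ≈ 152.357143.
(This is only a lower bound; the true E[α(G)] may be larger.)

E[α(G)] ≥ 2133/14 ≈ 152.357143.


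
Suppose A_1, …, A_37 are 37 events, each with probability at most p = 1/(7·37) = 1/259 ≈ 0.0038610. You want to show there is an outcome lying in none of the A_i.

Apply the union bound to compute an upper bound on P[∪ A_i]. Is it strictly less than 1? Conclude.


Union bound: P[∪_{i=1}^{37} A_i] ≤ Σ_i P[A_i] ≤ 37·p = 37·(1/259) = 1/7.
Numerically: 1/7 ≈ 0.1428571.
Is 1/7 < 1? YES.
Since P[∪ A_i] ≤ 1/7 < 1, the complement has P[∩ A_i^c] ≥ 1 − 1/7 = 6/7 > 0, so some outcome avoids every A_i.

37·p = 1/7 ≈ 0.1428571; existence CERTIFIED by the union bound.
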